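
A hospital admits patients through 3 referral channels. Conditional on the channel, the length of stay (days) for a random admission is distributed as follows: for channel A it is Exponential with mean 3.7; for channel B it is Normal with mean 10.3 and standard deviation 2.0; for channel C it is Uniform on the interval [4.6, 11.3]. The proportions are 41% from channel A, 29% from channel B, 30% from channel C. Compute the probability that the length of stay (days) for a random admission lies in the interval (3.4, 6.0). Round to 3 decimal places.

Conditional on each channel, P(3.4 < X < 6.0): A: 0.201372; B: 0.0154973; C: 0.208955.
By total probability, P(3.4 < X < 6.0) = 0.41·0.201372 + 0.29·0.0154973 + 0.3·0.208955 = 0.149743.

0.150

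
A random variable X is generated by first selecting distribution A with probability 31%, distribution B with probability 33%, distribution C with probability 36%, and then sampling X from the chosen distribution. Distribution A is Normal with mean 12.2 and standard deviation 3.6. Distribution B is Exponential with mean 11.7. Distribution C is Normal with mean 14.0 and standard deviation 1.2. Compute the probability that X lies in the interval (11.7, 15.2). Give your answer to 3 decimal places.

0.434

Conditional on each component, P(11.7 < X < 15.2): A: 0.352903; B: 0.0951146; C: 0.813705.
By total probability, P(11.7 < X < 15.2) = 0.31·0.352903 + 0.33·0.0951146 + 0.36·0.813705 = 0.433721.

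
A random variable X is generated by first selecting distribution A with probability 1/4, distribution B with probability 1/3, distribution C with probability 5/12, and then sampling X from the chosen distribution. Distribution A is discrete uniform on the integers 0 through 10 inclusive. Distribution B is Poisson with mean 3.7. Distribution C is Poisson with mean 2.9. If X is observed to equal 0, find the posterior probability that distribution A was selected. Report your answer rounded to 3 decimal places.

0.422

Likelihoods P(X=0 | ·): A: 0.0909091; B: 0.0247235; C: 0.0550232.
Posterior ∝ prior × likelihood. Numerator for A: 0.25·0.0909091 = 0.0227273.
Normalizing constant: 0.25·0.0909091 + 0.333333·0.0247235 + 0.416667·0.0550232 = 0.0538948.
P(A | observation) = 0.0227273 / 0.0538948 = 0.421697.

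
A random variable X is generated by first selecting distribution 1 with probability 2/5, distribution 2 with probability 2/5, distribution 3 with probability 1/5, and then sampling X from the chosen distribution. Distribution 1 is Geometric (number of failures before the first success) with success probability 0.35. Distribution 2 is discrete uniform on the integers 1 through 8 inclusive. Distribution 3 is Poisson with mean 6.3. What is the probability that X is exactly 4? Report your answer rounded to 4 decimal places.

Conditional on each component, P(X = 4): 1: 0.0624772; 2: 0.125; 3: 0.12053.
By total probability, P(X = 4) = 0.4·0.0624772 + 0.4·0.125 + 0.2·0.12053 = 0.0990969.

0.0991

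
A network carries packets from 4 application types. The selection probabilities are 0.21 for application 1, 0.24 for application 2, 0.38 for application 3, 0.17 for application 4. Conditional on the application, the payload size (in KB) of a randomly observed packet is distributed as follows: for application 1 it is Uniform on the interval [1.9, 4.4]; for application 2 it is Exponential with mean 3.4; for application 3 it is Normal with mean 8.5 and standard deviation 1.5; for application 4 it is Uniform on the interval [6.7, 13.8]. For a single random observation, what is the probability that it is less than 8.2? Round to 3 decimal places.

0.624

Conditional on each application, P(X < 8.2): 1: 1; 2: 0.910343; 3: 0.42074; 4: 0.211268.
By total probability, P(X < 8.2) = 0.21·1 + 0.24·0.910343 + 0.38·0.42074 + 0.17·0.211268 = 0.624279.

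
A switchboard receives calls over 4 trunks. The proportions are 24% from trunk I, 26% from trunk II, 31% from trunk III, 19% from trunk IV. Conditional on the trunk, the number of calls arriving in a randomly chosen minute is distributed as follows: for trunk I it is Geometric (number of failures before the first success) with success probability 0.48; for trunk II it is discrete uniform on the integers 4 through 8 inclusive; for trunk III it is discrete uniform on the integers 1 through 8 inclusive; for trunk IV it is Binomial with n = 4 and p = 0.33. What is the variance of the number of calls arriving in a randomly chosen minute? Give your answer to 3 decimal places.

Per component, I: μ=1.08333, E[X²]=3.43056; II: μ=6, E[X²]=38; III: μ=4.5, E[X²]=25.5; IV: μ=1.32, E[X²]=2.6268.
E[X] = 0.24·1.08333 + 0.26·6 + 0.31·4.5 + 0.19·1.32 = 3.4658.
E[X²] = 0.24·3.43056 + 0.26·38 + 0.31·25.5 + 0.19·2.6268 = 19.1074.
Var(X) = E[X²] − (E[X])² = 19.1074 − 12.0118 = 7.09566.

7.096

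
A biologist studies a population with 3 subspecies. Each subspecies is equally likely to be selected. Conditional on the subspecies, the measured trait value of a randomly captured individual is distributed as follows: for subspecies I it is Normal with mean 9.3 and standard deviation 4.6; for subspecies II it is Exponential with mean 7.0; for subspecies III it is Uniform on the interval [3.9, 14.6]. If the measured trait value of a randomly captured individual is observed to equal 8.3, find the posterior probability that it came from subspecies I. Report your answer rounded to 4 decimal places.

0.3819

Likelihoods f(8.3 | ·): I: 0.0847013; II: 0.0436468; III: 0.0934579.
Posterior ∝ prior × likelihood. Numerator for I: 0.333333·0.0847013 = 0.0282338.
Normalizing constant: 0.333333·0.0847013 + 0.333333·0.0436468 + 0.333333·0.0934579 = 0.0739354.
P(I | observation) = 0.0282338 / 0.0739354 = 0.381871.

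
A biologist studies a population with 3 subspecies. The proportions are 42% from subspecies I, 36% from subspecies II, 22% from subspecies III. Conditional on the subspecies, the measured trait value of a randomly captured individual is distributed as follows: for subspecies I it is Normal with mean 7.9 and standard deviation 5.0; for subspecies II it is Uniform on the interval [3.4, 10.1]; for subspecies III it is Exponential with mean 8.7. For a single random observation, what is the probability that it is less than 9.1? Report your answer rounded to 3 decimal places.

0.699

Conditional on each subspecies, P(X < 9.1): I: 0.594835; II: 0.850746; III: 0.648652.
By total probability, P(X < 9.1) = 0.42·0.594835 + 0.36·0.850746 + 0.22·0.648652 = 0.698803.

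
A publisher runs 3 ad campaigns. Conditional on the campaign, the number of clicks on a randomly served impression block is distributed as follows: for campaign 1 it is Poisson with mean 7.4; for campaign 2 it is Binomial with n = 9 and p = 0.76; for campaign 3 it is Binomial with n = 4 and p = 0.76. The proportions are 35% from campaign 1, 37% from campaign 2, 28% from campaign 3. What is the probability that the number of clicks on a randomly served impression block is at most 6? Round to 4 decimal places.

Conditional on each campaign, P(X ≤ 6): 1: 0.391962; 2: 0.371311; 3: 1.
By total probability, P(X ≤ 6) = 0.35·0.391962 + 0.37·0.371311 + 0.28·1 = 0.554572.

0.5546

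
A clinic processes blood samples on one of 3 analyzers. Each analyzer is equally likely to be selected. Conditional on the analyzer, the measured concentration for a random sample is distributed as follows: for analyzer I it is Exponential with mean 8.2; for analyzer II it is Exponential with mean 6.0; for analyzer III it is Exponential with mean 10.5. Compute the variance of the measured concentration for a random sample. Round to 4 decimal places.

Per component, I: μ=8.2, E[X²]=134.48; II: μ=6, E[X²]=72; III: μ=10.5, E[X²]=220.5.
E[X] = 0.333333·8.2 + 0.333333·6 + 0.333333·10.5 = 8.23333.
E[X²] = 0.333333·134.48 + 0.333333·72 + 0.333333·220.5 = 142.327.
Var(X) = E[X²] − (E[X])² = 142.327 − 67.7878 = 74.5389.

74.5389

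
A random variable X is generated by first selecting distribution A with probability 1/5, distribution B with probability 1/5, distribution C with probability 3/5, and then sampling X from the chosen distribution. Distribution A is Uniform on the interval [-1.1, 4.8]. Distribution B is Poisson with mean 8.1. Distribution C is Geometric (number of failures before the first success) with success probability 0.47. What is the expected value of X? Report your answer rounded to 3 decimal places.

Component means — A: 1.85; B: 8.1; C: 1.12766.
E[X] = 0.2·1.85 + 0.2·8.1 + 0.6·1.12766 = 2.6666.

2.667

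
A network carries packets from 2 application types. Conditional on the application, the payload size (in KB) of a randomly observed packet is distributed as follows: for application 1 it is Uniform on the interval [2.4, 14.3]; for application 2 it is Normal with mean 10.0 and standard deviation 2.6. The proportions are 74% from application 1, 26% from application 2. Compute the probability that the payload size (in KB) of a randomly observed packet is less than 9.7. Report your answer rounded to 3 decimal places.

Conditional on each application, P(X < 9.7): 1: 0.613445; 2: 0.45407.
By total probability, P(X < 9.7) = 0.74·0.613445 + 0.26·0.45407 = 0.572008.

0.572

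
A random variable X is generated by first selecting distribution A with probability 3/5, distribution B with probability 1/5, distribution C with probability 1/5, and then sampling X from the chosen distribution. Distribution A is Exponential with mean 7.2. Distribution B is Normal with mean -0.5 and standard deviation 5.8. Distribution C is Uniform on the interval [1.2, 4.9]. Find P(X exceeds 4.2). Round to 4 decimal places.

Conditional on each component, P(X > 4.2): A: 0.558035; B: 0.208871; C: 0.189189.
By total probability, P(X > 4.2) = 0.6·0.558035 + 0.2·0.208871 + 0.2·0.189189 = 0.414433.

0.4144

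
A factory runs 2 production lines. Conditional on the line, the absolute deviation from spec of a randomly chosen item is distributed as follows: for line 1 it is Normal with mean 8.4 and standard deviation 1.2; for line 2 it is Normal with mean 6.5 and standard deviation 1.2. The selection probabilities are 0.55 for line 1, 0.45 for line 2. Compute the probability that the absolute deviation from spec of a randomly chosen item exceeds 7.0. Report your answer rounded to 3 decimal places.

Conditional on each line, P(X > 7.0): 1: 0.878327; 2: 0.338461.
By total probability, P(X > 7.0) = 0.55·0.878327 + 0.45·0.338461 = 0.635388.

0.635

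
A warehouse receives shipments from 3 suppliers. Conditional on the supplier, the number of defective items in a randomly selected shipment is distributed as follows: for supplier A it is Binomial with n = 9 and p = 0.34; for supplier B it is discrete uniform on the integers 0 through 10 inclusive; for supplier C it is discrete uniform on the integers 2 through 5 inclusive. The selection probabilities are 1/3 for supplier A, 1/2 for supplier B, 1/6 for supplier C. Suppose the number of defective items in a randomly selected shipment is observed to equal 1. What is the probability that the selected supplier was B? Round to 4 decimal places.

Likelihoods P(X=1 | ·): A: 0.110172; B: 0.0909091; C: 0.
Posterior ∝ prior × likelihood. Numerator for B: 0.5·0.0909091 = 0.0454545.
Normalizing constant: 0.333333·0.110172 + 0.5·0.0909091 + 0.166667·0 = 0.0821787.
P(B | observation) = 0.0454545 / 0.0821787 = 0.553118.

0.5531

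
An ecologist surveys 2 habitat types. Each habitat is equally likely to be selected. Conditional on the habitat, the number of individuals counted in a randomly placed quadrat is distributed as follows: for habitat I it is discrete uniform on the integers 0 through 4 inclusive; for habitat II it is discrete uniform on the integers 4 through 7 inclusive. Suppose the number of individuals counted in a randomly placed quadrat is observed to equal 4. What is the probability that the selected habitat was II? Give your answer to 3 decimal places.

Likelihoods P(X=4 | ·): I: 0.2; II: 0.25.
Posterior ∝ prior × likelihood. Numerator for II: 0.5·0.25 = 0.125.
Normalizing constant: 0.5·0.2 + 0.5·0.25 = 0.225.
P(II | observation) = 0.125 / 0.225 = 0.555556.

0.556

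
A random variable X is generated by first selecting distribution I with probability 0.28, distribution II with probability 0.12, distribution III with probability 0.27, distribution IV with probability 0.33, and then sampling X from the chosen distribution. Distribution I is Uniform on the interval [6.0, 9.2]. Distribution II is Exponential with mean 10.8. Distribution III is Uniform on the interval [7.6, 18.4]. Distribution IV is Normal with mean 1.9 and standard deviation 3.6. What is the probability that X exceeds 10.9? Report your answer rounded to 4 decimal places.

0.2333

Conditional on each component, P(X > 10.9): I: 0; II: 0.364489; III: 0.694444; IV: 0.00620967.
By total probability, P(X > 10.9) = 0.28·0 + 0.12·0.364489 + 0.27·0.694444 + 0.33·0.00620967 = 0.233288.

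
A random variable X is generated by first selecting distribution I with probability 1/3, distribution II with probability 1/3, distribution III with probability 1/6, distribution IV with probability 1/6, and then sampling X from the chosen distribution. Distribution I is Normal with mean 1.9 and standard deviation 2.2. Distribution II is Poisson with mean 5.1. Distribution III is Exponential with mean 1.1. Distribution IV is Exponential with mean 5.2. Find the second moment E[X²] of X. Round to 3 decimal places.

For each component E[X²] = Var + (mean)², giving I: 8.45; II: 31.11; III: 2.42; IV: 54.08.
Overall E[X²] = 0.333333·8.45 + 0.333333·31.11 + 0.166667·2.42 + 0.166667·54.08 = 22.6033.

22.603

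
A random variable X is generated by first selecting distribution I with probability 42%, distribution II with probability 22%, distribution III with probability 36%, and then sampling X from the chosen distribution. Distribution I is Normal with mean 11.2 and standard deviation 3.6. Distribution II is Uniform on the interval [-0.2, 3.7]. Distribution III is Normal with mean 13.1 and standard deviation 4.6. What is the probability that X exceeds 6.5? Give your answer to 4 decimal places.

Conditional on each component, P(X > 6.5): I: 0.904148; II: 0; III: 0.924325.
By total probability, P(X > 6.5) = 0.42·0.904148 + 0.22·0 + 0.36·0.924325 = 0.712499.

0.7125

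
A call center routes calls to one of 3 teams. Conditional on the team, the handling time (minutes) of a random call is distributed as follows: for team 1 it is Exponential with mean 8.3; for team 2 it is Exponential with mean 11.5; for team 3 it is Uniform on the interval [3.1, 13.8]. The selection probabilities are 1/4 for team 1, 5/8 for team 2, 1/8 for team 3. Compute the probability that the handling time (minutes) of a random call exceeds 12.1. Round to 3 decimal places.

0.296

Conditional on each team, P(X > 12.1): 1: 0.23274; 2: 0.349178; 3: 0.158879.
By total probability, P(X > 12.1) = 0.25·0.23274 + 0.625·0.349178 + 0.125·0.158879 = 0.296281.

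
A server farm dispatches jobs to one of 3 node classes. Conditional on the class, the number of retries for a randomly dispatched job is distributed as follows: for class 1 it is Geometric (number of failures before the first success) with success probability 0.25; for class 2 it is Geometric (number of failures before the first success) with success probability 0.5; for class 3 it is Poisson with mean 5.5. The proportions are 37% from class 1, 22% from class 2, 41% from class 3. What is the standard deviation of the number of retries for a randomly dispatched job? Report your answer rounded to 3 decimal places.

Per component, 1: μ=3, E[X²]=21; 2: μ=1, E[X²]=3; 3: μ=5.5, E[X²]=35.75.
E[X] = 0.37·3 + 0.22·1 + 0.41·5.5 = 3.585.
E[X²] = 0.37·21 + 0.22·3 + 0.41·35.75 = 23.0875.
Var(X) = E[X²] − (E[X])² = 23.0875 − 12.8522 = 10.2353.
SD(X) = √10.2353 = 3.19926.

3.199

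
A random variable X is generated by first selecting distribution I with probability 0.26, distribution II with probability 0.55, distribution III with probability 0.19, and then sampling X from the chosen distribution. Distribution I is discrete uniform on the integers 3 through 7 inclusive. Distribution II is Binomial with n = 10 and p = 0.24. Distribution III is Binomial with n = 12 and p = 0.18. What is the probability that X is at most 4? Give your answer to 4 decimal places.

0.7979

Conditional on each component, P(X ≤ 4): I: 0.4; II: 0.933011; III: 0.951069.
By total probability, P(X ≤ 4) = 0.26·0.4 + 0.55·0.933011 + 0.19·0.951069 = 0.797859.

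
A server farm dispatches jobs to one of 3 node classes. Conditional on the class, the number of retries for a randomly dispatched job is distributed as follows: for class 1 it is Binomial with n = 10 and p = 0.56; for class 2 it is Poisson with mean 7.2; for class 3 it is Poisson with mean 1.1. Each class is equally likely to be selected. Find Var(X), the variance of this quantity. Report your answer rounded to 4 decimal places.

Per component, 1: μ=5.6, E[X²]=33.824; 2: μ=7.2, E[X²]=59.04; 3: μ=1.1, E[X²]=2.31.
E[X] = 0.333333·5.6 + 0.333333·7.2 + 0.333333·1.1 = 4.63333.
E[X²] = 0.333333·33.824 + 0.333333·59.04 + 0.333333·2.31 = 31.7247.
Var(X) = E[X²] − (E[X])² = 31.7247 − 21.4678 = 10.2569.

10.2569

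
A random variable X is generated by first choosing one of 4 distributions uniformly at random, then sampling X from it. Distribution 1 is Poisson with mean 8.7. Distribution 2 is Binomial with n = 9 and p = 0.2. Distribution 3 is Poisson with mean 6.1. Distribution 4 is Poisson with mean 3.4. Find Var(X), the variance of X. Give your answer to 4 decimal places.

11.8350

Per component, 1: μ=8.7, E[X²]=84.39; 2: μ=1.8, E[X²]=4.68; 3: μ=6.1, E[X²]=43.31; 4: μ=3.4, E[X²]=14.96.
E[X] = 0.25·8.7 + 0.25·1.8 + 0.25·6.1 + 0.25·3.4 = 5.
E[X²] = 0.25·84.39 + 0.25·4.68 + 0.25·43.31 + 0.25·14.96 = 36.835.
Var(X) = E[X²] − (E[X])² = 36.835 − 25 = 11.835.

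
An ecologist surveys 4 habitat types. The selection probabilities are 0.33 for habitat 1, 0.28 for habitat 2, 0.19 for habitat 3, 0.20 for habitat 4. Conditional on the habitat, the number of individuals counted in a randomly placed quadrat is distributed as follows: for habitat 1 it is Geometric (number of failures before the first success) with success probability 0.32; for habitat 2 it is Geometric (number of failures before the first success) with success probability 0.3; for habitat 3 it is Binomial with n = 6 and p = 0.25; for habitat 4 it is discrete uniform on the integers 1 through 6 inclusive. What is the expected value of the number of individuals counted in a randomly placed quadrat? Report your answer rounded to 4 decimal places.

Component means — 1: 2.125; 2: 2.33333; 3: 1.5; 4: 3.5.
E[X] = 0.33·2.125 + 0.28·2.33333 + 0.19·1.5 + 0.2·3.5 = 2.33958.

2.3396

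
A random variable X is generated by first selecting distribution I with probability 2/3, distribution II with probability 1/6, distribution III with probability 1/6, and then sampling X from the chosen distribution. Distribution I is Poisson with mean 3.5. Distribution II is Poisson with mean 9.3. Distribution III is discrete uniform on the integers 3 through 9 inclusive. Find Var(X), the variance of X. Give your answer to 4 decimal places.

9.2847

Per component, I: μ=3.5, E[X²]=15.75; II: μ=9.3, E[X²]=95.79; III: μ=6, E[X²]=40.
E[X] = 0.666667·3.5 + 0.166667·9.3 + 0.166667·6 = 4.88333.
E[X²] = 0.666667·15.75 + 0.166667·95.79 + 0.166667·40 = 33.1317.
Var(X) = E[X²] − (E[X])² = 33.1317 − 23.8469 = 9.28472.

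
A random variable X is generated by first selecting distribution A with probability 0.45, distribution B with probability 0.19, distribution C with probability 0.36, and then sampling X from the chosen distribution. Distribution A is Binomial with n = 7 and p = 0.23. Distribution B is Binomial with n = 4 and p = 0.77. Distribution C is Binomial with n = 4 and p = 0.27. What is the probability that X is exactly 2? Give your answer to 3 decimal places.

0.255

Conditional on each component, P(X = 2): A: 0.300697; B: 0.188186; C: 0.23309.
By total probability, P(X = 2) = 0.45·0.300697 + 0.19·0.188186 + 0.36·0.23309 = 0.254981.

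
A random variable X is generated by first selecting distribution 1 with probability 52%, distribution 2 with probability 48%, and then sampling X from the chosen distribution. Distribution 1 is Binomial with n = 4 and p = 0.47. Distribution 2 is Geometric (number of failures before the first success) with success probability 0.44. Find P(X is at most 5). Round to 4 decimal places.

0.9852

Conditional on each component, P(X ≤ 5): 1: 1; 2: 0.969159.
By total probability, P(X ≤ 5) = 0.52·1 + 0.48·0.969159 = 0.985196.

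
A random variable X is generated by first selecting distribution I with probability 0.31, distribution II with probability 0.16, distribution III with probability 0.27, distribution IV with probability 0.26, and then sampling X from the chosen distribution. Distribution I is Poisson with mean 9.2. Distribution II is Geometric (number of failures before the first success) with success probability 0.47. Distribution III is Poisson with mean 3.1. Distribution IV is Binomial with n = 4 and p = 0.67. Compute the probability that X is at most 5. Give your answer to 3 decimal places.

0.693

Conditional on each component, P(X ≤ 5): I: 0.104074; II: 0.977836; III: 0.905666; IV: 1.
By total probability, P(X ≤ 5) = 0.31·0.104074 + 0.16·0.977836 + 0.27·0.905666 + 0.26·1 = 0.693246.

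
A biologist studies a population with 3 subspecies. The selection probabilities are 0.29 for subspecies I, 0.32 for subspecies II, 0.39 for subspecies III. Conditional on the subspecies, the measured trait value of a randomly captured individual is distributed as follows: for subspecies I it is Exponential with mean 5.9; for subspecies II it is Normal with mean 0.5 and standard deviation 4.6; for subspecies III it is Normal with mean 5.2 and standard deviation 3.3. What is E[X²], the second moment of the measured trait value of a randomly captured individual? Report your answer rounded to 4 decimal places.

For each component E[X²] = Var + (mean)², giving I: 69.62; II: 21.41; III: 37.93.
Overall E[X²] = 0.29·69.62 + 0.32·21.41 + 0.39·37.93 = 41.8337.

41.8337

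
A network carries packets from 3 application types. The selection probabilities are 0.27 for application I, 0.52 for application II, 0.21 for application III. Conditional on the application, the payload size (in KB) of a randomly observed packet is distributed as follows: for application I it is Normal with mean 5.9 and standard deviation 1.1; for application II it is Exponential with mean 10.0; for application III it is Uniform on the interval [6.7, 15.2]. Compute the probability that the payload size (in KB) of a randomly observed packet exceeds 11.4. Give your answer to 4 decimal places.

Conditional on each application, P(X > 11.4): I: 2.86652e-07; II: 0.319819; III: 0.447059.
By total probability, P(X > 11.4) = 0.27·2.86652e-07 + 0.52·0.319819 + 0.21·0.447059 = 0.260188.

0.2602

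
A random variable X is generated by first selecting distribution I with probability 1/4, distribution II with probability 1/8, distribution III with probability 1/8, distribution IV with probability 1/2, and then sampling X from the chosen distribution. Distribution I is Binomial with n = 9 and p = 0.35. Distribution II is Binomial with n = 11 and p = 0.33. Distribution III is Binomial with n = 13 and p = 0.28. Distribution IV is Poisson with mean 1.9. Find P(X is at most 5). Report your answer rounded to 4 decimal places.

Conditional on each component, P(X ≤ 5): I: 0.946412; II: 0.88286; III: 0.873005; IV: 0.986781.
By total probability, P(X ≤ 5) = 0.25·0.946412 + 0.125·0.88286 + 0.125·0.873005 + 0.5·0.986781 = 0.949476.

0.9495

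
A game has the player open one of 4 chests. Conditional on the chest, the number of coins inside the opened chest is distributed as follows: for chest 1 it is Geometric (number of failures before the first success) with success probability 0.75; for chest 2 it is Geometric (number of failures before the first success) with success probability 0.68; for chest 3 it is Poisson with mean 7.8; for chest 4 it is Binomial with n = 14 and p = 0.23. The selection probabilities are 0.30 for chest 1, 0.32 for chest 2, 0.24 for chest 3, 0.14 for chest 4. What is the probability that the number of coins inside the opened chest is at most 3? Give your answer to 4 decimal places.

0.7100

Conditional on each chest, P(X ≤ 3): 1: 0.996094; 2: 0.989514; 3: 0.0484766; 4: 0.592428.
By total probability, P(X ≤ 3) = 0.3·0.996094 + 0.32·0.989514 + 0.24·0.0484766 + 0.14·0.592428 = 0.710047.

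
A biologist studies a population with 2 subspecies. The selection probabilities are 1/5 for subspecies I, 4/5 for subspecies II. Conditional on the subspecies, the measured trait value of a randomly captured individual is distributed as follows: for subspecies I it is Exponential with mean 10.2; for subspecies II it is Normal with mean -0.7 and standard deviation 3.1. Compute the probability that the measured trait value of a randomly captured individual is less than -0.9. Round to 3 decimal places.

0.379

Conditional on each subspecies, P(X < -0.9): I: 0; II: 0.47428.
By total probability, P(X < -0.9) = 0.2·0 + 0.8·0.47428 = 0.379424.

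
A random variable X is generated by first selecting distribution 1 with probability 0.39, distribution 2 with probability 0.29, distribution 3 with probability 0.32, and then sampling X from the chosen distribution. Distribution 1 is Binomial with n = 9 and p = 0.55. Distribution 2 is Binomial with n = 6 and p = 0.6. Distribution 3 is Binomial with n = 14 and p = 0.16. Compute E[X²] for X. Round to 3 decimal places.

16.808

For each component E[X²] = Var + (mean)², giving 1: 26.73; 2: 14.4; 3: 6.8992.
Overall E[X²] = 0.39·26.73 + 0.29·14.4 + 0.32·6.8992 = 16.8084.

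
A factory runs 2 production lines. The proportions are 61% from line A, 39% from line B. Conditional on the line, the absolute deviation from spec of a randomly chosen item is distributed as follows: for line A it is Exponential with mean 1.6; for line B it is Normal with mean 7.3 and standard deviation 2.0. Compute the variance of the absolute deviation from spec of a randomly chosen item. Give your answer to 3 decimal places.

Per component, A: μ=1.6, E[X²]=5.12; B: μ=7.3, E[X²]=57.29.
E[X] = 0.61·1.6 + 0.39·7.3 = 3.823.
E[X²] = 0.61·5.12 + 0.39·57.29 = 25.4663.
Var(X) = E[X²] − (E[X])² = 25.4663 − 14.6153 = 10.851.

10.851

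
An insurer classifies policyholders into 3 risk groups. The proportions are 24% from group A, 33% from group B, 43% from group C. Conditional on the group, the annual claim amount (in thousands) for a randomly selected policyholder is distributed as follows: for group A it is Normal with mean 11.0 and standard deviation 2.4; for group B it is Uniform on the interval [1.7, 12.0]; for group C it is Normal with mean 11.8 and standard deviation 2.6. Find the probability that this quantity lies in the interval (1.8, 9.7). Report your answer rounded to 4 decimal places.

0.4138

Conditional on each group, P(1.8 < X < 9.7): A: 0.293961; B: 0.76699; C: 0.209574.
By total probability, P(1.8 < X < 9.7) = 0.24·0.293961 + 0.33·0.76699 + 0.43·0.209574 = 0.413774.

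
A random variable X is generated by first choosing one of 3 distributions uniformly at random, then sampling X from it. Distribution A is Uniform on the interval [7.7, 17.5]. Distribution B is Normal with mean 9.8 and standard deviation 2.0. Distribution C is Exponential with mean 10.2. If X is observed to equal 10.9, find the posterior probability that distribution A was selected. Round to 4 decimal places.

0.3322

Likelihoods f(10.9 | ·): A: 0.102041; B: 0.171472; C: 0.0336745.
Posterior ∝ prior × likelihood. Numerator for A: 0.333333·0.102041 = 0.0340136.
Normalizing constant: 0.333333·0.102041 + 0.333333·0.171472 + 0.333333·0.0336745 = 0.102396.
P(A | observation) = 0.0340136 / 0.102396 = 0.332178.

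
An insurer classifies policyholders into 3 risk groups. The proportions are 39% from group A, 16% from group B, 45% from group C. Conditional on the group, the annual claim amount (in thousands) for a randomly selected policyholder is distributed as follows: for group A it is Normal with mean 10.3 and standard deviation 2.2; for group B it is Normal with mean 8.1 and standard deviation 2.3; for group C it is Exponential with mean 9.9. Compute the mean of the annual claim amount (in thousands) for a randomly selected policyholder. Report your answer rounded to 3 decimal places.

9.768

Component means — A: 10.3; B: 8.1; C: 9.9.
E[X] = 0.39·10.3 + 0.16·8.1 + 0.45·9.9 = 9.768.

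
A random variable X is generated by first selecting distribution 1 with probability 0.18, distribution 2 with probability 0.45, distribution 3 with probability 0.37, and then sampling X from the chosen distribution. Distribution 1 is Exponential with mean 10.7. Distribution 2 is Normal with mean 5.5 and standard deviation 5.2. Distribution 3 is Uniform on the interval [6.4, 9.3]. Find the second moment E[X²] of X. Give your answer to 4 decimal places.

90.0565

For each component E[X²] = Var + (mean)², giving 1: 228.98; 2: 57.29; 3: 62.3233.
Overall E[X²] = 0.18·228.98 + 0.45·57.29 + 0.37·62.3233 = 90.0565.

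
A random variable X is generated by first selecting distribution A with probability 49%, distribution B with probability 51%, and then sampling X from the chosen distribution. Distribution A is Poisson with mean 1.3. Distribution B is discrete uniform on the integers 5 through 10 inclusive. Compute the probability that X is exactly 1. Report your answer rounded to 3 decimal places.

0.174

Conditional on each component, P(X = 1): A: 0.354291; B: 0.
By total probability, P(X = 1) = 0.49·0.354291 + 0.51·0 = 0.173603.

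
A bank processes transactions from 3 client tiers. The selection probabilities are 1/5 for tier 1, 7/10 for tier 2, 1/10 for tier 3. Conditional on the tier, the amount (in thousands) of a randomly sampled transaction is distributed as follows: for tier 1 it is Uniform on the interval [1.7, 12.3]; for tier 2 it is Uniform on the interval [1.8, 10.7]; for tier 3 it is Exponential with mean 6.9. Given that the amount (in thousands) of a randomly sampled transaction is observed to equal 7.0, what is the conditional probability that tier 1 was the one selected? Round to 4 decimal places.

0.1836

Likelihoods f(7.0 | ·): 1: 0.0943396; 2: 0.11236; 3: 0.0525487.
Posterior ∝ prior × likelihood. Numerator for 1: 0.2·0.0943396 = 0.0188679.
Normalizing constant: 0.2·0.0943396 + 0.7·0.11236 + 0.1·0.0525487 = 0.102774.
P(1 | observation) = 0.0188679 / 0.102774 = 0.183586.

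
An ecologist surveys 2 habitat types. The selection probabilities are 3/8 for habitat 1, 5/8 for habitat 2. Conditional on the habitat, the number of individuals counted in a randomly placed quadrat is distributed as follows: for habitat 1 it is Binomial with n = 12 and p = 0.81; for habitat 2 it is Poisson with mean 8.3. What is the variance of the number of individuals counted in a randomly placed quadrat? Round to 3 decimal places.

Per component, 1: μ=9.72, E[X²]=96.3252; 2: μ=8.3, E[X²]=77.19.
E[X] = 0.375·9.72 + 0.625·8.3 = 8.8325.
E[X²] = 0.375·96.3252 + 0.625·77.19 = 84.3657.
Var(X) = E[X²] − (E[X])² = 84.3657 − 78.0131 = 6.35264.

6.353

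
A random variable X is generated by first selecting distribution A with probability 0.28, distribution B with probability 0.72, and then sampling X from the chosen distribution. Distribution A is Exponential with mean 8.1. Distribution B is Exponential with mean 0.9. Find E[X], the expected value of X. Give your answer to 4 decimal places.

2.9160

Component means — A: 8.1; B: 0.9.
E[X] = 0.28·8.1 + 0.72·0.9 = 2.916.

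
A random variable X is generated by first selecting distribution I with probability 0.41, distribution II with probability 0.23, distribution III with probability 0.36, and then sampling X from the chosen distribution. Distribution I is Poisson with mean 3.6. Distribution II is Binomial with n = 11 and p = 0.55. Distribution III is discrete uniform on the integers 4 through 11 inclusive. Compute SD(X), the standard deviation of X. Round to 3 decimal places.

2.641

Per component, I: μ=3.6, E[X²]=16.56; II: μ=6.05, E[X²]=39.325; III: μ=7.5, E[X²]=61.5.
E[X] = 0.41·3.6 + 0.23·6.05 + 0.36·7.5 = 5.5675.
E[X²] = 0.41·16.56 + 0.23·39.325 + 0.36·61.5 = 37.9744.
Var(X) = E[X²] − (E[X])² = 37.9744 − 30.9971 = 6.97729.
SD(X) = √6.97729 = 2.64146.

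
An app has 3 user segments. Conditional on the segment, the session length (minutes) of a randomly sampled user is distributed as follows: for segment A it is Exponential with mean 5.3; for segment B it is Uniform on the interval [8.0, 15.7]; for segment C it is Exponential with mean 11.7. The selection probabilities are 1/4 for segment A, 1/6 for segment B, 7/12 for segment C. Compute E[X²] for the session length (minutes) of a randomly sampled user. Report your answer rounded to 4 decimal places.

197.9772

For each component E[X²] = Var + (mean)², giving A: 56.18; B: 145.363; C: 273.78.
Overall E[X²] = 0.25·56.18 + 0.166667·145.363 + 0.583333·273.78 = 197.977.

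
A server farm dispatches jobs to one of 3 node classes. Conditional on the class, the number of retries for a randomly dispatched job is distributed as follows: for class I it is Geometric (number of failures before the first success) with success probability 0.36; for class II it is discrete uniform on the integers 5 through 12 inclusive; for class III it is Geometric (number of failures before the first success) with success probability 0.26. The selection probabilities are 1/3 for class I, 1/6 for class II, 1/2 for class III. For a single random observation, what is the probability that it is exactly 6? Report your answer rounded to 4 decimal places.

0.0504

Conditional on each class, P(X = 6): I: 0.024739; II: 0.125; III: 0.0426937.
By total probability, P(X = 6) = 0.333333·0.024739 + 0.166667·0.125 + 0.5·0.0426937 = 0.0504265.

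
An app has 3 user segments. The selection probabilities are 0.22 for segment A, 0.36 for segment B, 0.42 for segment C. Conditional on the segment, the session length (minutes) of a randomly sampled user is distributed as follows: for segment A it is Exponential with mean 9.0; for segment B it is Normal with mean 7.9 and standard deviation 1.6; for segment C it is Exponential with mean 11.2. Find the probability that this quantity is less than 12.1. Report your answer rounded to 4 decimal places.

0.7985

Conditional on each segment, P(X < 12.1): A: 0.739316; B: 0.995668; C: 0.660526.
By total probability, P(X < 12.1) = 0.22·0.739316 + 0.36·0.995668 + 0.42·0.660526 = 0.798511.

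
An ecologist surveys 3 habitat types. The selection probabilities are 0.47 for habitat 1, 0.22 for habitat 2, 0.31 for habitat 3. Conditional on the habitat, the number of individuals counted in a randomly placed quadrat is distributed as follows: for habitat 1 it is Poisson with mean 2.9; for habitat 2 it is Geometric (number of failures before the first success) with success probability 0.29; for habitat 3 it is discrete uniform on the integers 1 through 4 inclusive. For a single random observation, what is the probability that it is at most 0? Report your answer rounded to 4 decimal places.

0.0897

Conditional on each habitat, P(X ≤ 0): 1: 0.0550232; 2: 0.29; 3: 0.
By total probability, P(X ≤ 0) = 0.47·0.0550232 + 0.22·0.29 + 0.31·0 = 0.0896609.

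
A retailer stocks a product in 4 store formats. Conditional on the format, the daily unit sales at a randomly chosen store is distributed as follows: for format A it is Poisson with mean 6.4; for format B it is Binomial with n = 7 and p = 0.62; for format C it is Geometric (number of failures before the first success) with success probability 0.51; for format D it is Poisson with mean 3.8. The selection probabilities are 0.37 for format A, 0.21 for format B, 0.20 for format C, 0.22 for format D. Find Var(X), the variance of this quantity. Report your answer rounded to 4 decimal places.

7.8442

Per component, A: μ=6.4, E[X²]=47.36; B: μ=4.34, E[X²]=20.4848; C: μ=0.960784, E[X²]=2.807; D: μ=3.8, E[X²]=18.24.
E[X] = 0.37·6.4 + 0.21·4.34 + 0.2·0.960784 + 0.22·3.8 = 4.30756.
E[X²] = 0.37·47.36 + 0.21·20.4848 + 0.2·2.807 + 0.22·18.24 = 26.3992.
Var(X) = E[X²] − (E[X])² = 26.3992 − 18.555 = 7.84416.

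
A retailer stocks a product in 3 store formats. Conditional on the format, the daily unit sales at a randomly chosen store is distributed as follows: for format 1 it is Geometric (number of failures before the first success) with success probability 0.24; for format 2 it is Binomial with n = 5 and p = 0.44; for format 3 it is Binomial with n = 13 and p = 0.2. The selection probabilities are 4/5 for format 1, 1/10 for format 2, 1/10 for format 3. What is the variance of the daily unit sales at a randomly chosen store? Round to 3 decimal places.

10.989

Per component, 1: μ=3.16667, E[X²]=23.2222; 2: μ=2.2, E[X²]=6.072; 3: μ=2.6, E[X²]=8.84.
E[X] = 0.8·3.16667 + 0.1·2.2 + 0.1·2.6 = 3.01333.
E[X²] = 0.8·23.2222 + 0.1·6.072 + 0.1·8.84 = 20.069.
Var(X) = E[X²] − (E[X])² = 20.069 − 9.08018 = 10.9888.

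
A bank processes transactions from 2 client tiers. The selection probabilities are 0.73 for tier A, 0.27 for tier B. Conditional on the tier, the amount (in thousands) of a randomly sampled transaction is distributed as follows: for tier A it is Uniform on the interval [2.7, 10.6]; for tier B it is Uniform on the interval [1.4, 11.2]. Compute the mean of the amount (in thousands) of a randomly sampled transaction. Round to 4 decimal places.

6.5555

Component means — A: 6.65; B: 6.3.
E[X] = 0.73·6.65 + 0.27·6.3 = 6.5555.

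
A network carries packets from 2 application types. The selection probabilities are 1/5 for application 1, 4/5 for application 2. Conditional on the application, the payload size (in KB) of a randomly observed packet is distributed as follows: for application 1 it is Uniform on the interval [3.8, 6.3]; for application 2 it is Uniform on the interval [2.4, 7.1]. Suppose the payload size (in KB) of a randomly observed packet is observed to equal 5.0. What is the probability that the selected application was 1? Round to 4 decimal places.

0.3197

Likelihoods f(5.0 | ·): 1: 0.4; 2: 0.212766.
Posterior ∝ prior × likelihood. Numerator for 1: 0.2·0.4 = 0.08.
Normalizing constant: 0.2·0.4 + 0.8·0.212766 = 0.250213.
P(1 | observation) = 0.08 / 0.250213 = 0.319728.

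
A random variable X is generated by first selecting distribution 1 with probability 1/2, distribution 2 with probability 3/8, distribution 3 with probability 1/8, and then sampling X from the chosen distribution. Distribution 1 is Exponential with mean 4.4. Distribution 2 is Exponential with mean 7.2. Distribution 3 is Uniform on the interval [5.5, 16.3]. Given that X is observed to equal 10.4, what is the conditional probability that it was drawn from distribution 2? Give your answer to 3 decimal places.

0.356

Likelihoods f(10.4 | ·): 1: 0.0213813; 2: 0.0327607; 3: 0.0925926.
Posterior ∝ prior × likelihood. Numerator for 2: 0.375·0.0327607 = 0.0122853.
Normalizing constant: 0.5·0.0213813 + 0.375·0.0327607 + 0.125·0.0925926 = 0.03455.
P(2 | observation) = 0.0122853 / 0.03455 = 0.35558.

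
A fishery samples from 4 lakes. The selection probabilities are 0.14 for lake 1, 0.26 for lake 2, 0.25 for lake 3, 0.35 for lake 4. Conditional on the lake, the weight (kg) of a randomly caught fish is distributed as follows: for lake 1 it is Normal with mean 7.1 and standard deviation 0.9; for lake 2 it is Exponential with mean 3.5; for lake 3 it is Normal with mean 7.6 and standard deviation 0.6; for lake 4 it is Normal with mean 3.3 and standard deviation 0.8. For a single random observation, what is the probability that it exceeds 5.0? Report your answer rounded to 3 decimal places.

Conditional on each lake, P(X > 5.0): 1: 0.990185; 2: 0.239651; 3: 0.999993; 4: 0.0167933.
By total probability, P(X > 5.0) = 0.14·0.990185 + 0.26·0.239651 + 0.25·0.999993 + 0.35·0.0167933 = 0.456811.

0.457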